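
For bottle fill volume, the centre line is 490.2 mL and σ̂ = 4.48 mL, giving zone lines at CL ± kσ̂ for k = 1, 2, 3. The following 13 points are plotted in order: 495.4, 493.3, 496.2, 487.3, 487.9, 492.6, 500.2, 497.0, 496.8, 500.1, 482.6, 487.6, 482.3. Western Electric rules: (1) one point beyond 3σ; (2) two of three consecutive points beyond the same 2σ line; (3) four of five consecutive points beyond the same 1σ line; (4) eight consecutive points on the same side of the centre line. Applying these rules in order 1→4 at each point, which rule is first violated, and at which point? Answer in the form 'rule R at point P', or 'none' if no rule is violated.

rule 3 at point 10

Zone of each point (C = within 1σ̂, B = 1σ̂–2σ̂, A = 2σ̂–3σ̂, * = beyond 3σ̂; sign = side of CL): 1:+B, 2:+C, 3:+B, 4:-C, 5:-C, 6:+C, 7:+A, 8:+B, 9:+B, 10:+A, 11:-B, 12:-C, 13:-B
Rule 3 (four of five consecutive points beyond the same 1σ limit) is satisfied at point 10.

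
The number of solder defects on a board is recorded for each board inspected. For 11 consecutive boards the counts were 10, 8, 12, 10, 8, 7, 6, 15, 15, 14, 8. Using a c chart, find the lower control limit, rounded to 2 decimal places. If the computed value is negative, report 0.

0.66

c̄ = (10 + 8 + 12 + 10 + 8 + 7 + 6 + 15 + 15 + 14 + 8) / 11 = 113 / 11 = 10.2727
LCL = c̄ − 3√c̄ = 10.2727 − 3 × 3.2051 = 0.6574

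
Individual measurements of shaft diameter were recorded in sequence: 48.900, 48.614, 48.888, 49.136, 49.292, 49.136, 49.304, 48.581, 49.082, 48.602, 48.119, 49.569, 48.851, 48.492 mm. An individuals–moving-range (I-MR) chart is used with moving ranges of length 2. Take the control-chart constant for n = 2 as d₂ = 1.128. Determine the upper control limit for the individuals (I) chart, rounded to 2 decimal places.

X̄ = (48.900 + 48.614 + 48.888 + 49.136 + 49.292 + 49.136 + 49.304 + 48.581 + 49.082 + 48.602 + 48.119 + 49.569 + 48.851 + 48.492) / 14 = 48.8976
Moving ranges: 0.286, 0.274, 0.248, 0.156, 0.156, 0.168, 0.723, 0.501, 0.480, 0.483, 1.450, 0.718, 0.359; M̄R̄ = 6.0020 / 13 = 0.4617
UCL = X̄ + 3·M̄R̄/d₂ = 48.8976 + 3 × 0.4617 / 1.128 = 50.1255

50.13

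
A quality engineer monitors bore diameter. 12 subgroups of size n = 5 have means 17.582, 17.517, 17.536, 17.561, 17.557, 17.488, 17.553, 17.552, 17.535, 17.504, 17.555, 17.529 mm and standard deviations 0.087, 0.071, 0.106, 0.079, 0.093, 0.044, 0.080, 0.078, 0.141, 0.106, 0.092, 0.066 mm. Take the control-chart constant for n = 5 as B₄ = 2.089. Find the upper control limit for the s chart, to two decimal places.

0.18

s̄ = (0.087 + 0.071 + 0.106 + 0.079 + 0.093 + 0.044 + 0.080 + 0.078 + 0.141 + 0.106 + 0.092 + 0.066) / 12 = 0.0869
UCL_s = B₄·s̄ = 2.089 × 0.0869 = 0.1816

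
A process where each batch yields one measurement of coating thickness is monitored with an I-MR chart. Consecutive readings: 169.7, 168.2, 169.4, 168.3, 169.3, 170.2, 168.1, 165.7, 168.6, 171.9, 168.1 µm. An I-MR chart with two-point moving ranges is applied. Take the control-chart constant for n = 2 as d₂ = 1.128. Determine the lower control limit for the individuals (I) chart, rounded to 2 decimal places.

X̄ = (169.7 + 168.2 + 169.4 + 168.3 + 169.3 + 170.2 + 168.1 + 165.7 + 168.6 + 171.9 + 168.1) / 11 = 168.8636
Moving ranges: 1.5, 1.2, 1.1, 1.0, 0.9, 2.1, 2.4, 2.9, 3.3, 3.8; M̄R̄ = 20.2000 / 10 = 2.0200
LCL = X̄ − 3·M̄R̄/d₂ = 168.8636 − 3 × 2.0200 / 1.128 = 163.4913

163.49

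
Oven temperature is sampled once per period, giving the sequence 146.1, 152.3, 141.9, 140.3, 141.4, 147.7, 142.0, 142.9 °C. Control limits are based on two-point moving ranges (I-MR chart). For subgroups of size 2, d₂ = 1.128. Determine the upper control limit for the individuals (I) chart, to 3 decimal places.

X̄ = (146.1 + 152.3 + 141.9 + 140.3 + 141.4 + 147.7 + 142.0 + 142.9) / 8 = 144.3250
Moving ranges: 6.2, 10.4, 1.6, 1.1, 6.3, 5.7, 0.9; M̄R̄ = 32.2000 / 7 = 4.6000
UCL = X̄ + 3·M̄R̄/d₂ = 144.3250 + 3 × 4.6000 / 1.128 = 156.5590

156.559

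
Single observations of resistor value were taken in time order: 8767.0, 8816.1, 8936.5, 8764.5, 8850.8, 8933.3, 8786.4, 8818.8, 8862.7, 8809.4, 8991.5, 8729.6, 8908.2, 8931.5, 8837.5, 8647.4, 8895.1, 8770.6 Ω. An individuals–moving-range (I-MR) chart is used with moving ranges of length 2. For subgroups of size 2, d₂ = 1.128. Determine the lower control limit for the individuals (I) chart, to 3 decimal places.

8509.680

X̄ = (8767.0 + 8816.1 + 8936.5 + 8764.5 + 8850.8 + 8933.3 + 8786.4 + 8818.8 + 8862.7 + 8809.4 + 8991.5 + 8729.6 + 8908.2 + 8931.5 + 8837.5 + 8647.4 + 8895.1 + 8770.6) / 18 = 8836.4944
Moving ranges: 49.1, 120.4, 172.0, 86.3, 82.5, 146.9, 32.4, 43.9, 53.3, 182.1, 261.9, 178.6, 23.3, 94.0, 190.1, 247.7, 124.5; M̄R̄ = 2089.0000 / 17 = 122.8824
LCL = X̄ − 3·M̄R̄/d₂ = 8836.4944 − 3 × 122.8824 / 1.128 = 8509.6797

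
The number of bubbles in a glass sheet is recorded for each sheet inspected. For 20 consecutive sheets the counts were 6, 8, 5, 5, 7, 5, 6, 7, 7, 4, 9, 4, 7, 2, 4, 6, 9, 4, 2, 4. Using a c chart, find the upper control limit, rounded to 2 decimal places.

12.62

c̄ = (6 + 8 + 5 + 5 + 7 + 5 + 6 + 7 + 7 + 4 + 9 + 4 + 7 + 2 + 4 + 6 + 9 + 4 + 2 + 4) / 20 = 111 / 20 = 5.5500
UCL = c̄ + 3√c̄ = 5.5500 + 3 × √5.5500 = 5.5500 + 3 × 2.3558 = 12.6175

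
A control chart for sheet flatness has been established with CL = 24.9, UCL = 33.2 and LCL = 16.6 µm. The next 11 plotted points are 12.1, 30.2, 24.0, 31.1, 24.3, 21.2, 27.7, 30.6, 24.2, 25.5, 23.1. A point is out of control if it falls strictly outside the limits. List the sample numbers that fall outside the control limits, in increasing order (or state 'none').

1

Compare each point to [16.6, 33.2]: sample 1 = 12.1 < LCL.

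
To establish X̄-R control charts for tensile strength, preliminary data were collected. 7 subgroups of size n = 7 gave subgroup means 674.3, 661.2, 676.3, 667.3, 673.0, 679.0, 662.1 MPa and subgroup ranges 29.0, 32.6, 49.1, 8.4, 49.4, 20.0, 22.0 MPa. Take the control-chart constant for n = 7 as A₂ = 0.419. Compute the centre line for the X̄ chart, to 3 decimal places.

X̄̄ = (674.3 + 661.2 + 676.3 + 667.3 + 673.0 + 679.0 + 662.1) / 7 = 4693.2000 / 7 = 670.4571
CL = X̄̄ = 670.4571

670.457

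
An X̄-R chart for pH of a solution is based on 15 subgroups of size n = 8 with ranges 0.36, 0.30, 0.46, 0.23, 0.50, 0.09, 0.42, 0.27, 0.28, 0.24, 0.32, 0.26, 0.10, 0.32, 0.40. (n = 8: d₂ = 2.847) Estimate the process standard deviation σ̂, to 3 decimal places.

R̄ = (0.36 + 0.30 + 0.46 + 0.23 + 0.50 + 0.09 + 0.42 + 0.27 + 0.28 + 0.24 + 0.32 + 0.26 + 0.10 + 0.32 + 0.40) / 15 = 0.3033
σ̂ = R̄ / d₂ = 0.3033 / 2.847 = 0.1065

0.107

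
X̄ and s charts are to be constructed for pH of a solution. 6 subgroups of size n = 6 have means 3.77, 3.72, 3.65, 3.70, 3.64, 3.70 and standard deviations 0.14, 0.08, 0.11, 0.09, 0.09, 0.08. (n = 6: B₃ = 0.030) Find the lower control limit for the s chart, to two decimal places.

0.00

s̄ = (0.14 + 0.08 + 0.11 + 0.09 + 0.09 + 0.08) / 6 = 0.0983
LCL_s = B₃·s̄ = 0.030 × 0.0983 = 0.0029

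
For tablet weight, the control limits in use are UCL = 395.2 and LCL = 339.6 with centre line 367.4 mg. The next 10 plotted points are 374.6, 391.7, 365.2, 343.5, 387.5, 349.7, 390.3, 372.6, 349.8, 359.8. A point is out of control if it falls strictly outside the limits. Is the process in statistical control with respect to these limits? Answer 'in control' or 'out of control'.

All 10 points lie within [339.6, 395.2].

in control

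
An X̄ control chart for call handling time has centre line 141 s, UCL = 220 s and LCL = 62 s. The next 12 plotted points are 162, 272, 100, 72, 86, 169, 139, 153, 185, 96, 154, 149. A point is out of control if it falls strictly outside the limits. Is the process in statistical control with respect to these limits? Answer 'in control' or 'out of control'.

Compare each point to [62, 220]: sample 2 = 272 > UCL.

out of control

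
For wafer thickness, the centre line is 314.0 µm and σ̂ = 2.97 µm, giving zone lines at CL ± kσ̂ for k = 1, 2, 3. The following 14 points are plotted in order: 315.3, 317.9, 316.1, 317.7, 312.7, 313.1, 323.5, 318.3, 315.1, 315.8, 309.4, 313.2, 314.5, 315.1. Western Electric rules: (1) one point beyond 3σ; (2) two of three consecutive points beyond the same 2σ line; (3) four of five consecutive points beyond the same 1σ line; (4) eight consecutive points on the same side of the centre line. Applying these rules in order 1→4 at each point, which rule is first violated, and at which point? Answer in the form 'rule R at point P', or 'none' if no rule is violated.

Zone of each point (C = within 1σ̂, B = 1σ̂–2σ̂, A = 2σ̂–3σ̂, * = beyond 3σ̂; sign = side of CL): 1:+C, 2:+B, 3:+C, 4:+B, 5:-C, 6:-C, 7:+*, 8:+B, 9:+C, 10:+C, 11:-B, 12:-C, 13:+C, 14:+C
Rule 1 (one point beyond the 3σ limits) is satisfied at point 7.

rule 1 at point 7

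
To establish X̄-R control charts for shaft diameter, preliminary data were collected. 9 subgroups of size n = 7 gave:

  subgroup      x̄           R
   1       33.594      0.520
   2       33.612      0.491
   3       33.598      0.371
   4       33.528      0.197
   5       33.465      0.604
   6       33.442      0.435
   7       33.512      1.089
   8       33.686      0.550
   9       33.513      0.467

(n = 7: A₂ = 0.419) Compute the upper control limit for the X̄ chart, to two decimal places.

33.77

X̄̄ = (33.594 + 33.612 + 33.598 + 33.528 + 33.465 + 33.442 + 33.512 + 33.686 + 33.513) / 9 = 301.9500 / 9 = 33.5500
R̄ = (0.520 + 0.491 + 0.371 + 0.197 + 0.604 + 0.435 + 1.089 + 0.550 + 0.467) / 9 = 4.7240 / 9 = 0.5249
UCL = X̄̄ + A₂·R̄ = 33.5500 + 0.419 × 0.5249 = 33.7699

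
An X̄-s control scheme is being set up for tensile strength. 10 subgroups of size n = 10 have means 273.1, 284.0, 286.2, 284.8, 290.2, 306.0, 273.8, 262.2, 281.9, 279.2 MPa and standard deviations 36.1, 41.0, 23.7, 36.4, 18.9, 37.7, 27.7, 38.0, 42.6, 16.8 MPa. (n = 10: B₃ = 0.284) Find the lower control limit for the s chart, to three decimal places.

9.057

s̄ = (36.1 + 41.0 + 23.7 + 36.4 + 18.9 + 37.7 + 27.7 + 38.0 + 42.6 + 16.8) / 10 = 31.8900
LCL_s = B₃·s̄ = 0.284 × 31.8900 = 9.0568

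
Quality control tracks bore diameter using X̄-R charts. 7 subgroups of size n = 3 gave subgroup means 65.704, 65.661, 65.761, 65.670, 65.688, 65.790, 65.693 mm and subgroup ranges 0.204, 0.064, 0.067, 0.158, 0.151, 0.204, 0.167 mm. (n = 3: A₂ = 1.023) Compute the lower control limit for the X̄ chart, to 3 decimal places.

X̄̄ = (65.704 + 65.661 + 65.761 + 65.670 + 65.688 + 65.790 + 65.693) / 7 = 459.9670 / 7 = 65.7096
R̄ = (0.204 + 0.064 + 0.067 + 0.158 + 0.151 + 0.204 + 0.167) / 7 = 1.0150 / 7 = 0.1450
LCL = X̄̄ − A₂·R̄ = 65.7096 − 1.023 × 0.1450 = 65.5612

65.561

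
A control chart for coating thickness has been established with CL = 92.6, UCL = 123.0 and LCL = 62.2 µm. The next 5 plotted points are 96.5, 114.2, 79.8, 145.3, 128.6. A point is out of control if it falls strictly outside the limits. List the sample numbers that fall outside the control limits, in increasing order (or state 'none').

Compare each point to [62.2, 123.0]: sample 4 = 145.3 > UCL; sample 5 = 128.6 > UCL.

4, 5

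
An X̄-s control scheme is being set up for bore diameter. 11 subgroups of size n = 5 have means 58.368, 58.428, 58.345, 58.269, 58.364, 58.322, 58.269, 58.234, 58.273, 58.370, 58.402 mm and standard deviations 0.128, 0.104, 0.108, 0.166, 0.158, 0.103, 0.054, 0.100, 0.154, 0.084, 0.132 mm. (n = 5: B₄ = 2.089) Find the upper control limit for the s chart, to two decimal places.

0.25

s̄ = (0.128 + 0.104 + 0.108 + 0.166 + 0.158 + 0.103 + 0.054 + 0.100 + 0.154 + 0.084 + 0.132) / 11 = 0.1174
UCL_s = B₄·s̄ = 2.089 × 0.1174 = 0.2452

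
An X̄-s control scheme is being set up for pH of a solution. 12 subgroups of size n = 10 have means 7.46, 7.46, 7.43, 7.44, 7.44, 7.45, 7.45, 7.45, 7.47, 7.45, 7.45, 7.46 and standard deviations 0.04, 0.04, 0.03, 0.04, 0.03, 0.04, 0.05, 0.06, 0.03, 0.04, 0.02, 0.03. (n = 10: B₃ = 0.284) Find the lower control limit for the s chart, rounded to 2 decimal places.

s̄ = (0.04 + 0.04 + 0.03 + 0.04 + 0.03 + 0.04 + 0.05 + 0.06 + 0.03 + 0.04 + 0.02 + 0.03) / 12 = 0.0375
LCL_s = B₃·s̄ = 0.284 × 0.0375 = 0.0106

0.01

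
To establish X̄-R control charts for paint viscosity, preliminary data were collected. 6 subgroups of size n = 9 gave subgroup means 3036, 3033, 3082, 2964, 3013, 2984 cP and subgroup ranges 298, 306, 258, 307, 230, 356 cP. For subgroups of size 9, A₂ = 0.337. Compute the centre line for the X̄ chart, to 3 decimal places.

X̄̄ = (3036 + 3033 + 3082 + 2964 + 3013 + 2984) / 6 = 18112.0000 / 6 = 3018.6667
CL = X̄̄ = 3018.6667

3018.667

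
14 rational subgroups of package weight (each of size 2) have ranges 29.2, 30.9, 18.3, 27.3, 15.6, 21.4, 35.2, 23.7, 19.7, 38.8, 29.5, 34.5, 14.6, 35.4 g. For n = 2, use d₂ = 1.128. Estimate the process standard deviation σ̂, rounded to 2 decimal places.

23.69

R̄ = (29.2 + 30.9 + 18.3 + 27.3 + 15.6 + 21.4 + 35.2 + 23.7 + 19.7 + 38.8 + 29.5 + 34.5 + 14.6 + 35.4) / 14 = 26.7214
σ̂ = R̄ / d₂ = 26.7214 / 1.128 = 23.6892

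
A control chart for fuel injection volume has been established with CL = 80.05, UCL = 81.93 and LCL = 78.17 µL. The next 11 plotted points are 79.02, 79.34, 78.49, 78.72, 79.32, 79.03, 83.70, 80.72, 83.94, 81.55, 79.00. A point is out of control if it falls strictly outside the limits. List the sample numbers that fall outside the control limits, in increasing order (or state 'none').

7, 9

Compare each point to [78.17, 81.93]: sample 7 = 83.70 > UCL; sample 9 = 83.94 > UCL.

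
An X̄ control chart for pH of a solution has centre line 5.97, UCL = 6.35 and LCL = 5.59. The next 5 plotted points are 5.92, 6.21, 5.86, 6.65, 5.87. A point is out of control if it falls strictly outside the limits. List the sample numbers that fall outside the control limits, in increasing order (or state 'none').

Compare each point to [5.59, 6.35]: sample 4 = 6.65 > UCL.

4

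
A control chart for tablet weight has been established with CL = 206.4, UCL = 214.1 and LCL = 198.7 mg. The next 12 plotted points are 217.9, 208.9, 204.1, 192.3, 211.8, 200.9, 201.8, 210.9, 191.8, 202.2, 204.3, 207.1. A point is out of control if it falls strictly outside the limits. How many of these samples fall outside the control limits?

3

Compare each point to [198.7, 214.1]: sample 1 = 217.9 > UCL; sample 4 = 192.3 < LCL; sample 9 = 191.8 < LCL.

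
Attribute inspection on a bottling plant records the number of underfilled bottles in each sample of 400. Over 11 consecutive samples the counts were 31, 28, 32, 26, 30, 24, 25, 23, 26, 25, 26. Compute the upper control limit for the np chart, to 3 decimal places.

p̄ = Σdᵢ / (k·n) = 296 / (11 × 400) = 0.06727
UCL = np̄ + 3·√(np̄(1−p̄)) = 26.9091 + 3 × √(26.9091×0.93273) = 26.9091 + 3 × 5.0099 = 41.9387

41.939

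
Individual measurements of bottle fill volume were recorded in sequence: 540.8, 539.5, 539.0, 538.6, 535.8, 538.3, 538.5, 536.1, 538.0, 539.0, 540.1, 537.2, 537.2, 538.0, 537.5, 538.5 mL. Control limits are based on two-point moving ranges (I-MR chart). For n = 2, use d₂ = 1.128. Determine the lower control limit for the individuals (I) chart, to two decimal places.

X̄ = (540.8 + 539.5 + 539.0 + 538.6 + 535.8 + 538.3 + 538.5 + 536.1 + 538.0 + 539.0 + 540.1 + 537.2 + 537.2 + 538.0 + 537.5 + 538.5) / 16 = 538.2563
Moving ranges: 1.3, 0.5, 0.4, 2.8, 2.5, 0.2, 2.4, 1.9, 1.0, 1.1, 2.9, 0.0, 0.8, 0.5, 1.0; M̄R̄ = 19.3000 / 15 = 1.2867
LCL = X̄ − 3·M̄R̄/d₂ = 538.2563 − 3 × 1.2867 / 1.128 = 534.8343

534.83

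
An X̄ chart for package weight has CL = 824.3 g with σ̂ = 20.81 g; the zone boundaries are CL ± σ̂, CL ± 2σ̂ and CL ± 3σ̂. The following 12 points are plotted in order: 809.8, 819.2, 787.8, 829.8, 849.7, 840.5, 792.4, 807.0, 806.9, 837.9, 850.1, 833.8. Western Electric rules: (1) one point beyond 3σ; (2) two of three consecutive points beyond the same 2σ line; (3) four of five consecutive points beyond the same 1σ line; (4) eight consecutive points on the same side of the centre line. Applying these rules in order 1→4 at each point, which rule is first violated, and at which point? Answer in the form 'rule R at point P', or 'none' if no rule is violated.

none

Zone of each point (C = within 1σ̂, B = 1σ̂–2σ̂, A = 2σ̂–3σ̂, * = beyond 3σ̂; sign = side of CL): 1:-C, 2:-C, 3:-B, 4:+C, 5:+B, 6:+C, 7:-B, 8:-C, 9:-C, 10:+C, 11:+B, 12:+C
No rule fires across all 12 points.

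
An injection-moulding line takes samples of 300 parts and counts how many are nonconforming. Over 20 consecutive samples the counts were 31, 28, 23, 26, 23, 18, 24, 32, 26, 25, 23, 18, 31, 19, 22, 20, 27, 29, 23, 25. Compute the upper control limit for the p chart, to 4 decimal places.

p̄ = Σdᵢ / (k·n) = 493 / (20 × 300) = 0.08217
UCL = p̄ + 3·√(p̄(1−p̄)/n) = 0.08217 + 3 × √(0.08217×0.91783/300) = 0.08217 + 3 × 0.01586 = 0.12973

0.1297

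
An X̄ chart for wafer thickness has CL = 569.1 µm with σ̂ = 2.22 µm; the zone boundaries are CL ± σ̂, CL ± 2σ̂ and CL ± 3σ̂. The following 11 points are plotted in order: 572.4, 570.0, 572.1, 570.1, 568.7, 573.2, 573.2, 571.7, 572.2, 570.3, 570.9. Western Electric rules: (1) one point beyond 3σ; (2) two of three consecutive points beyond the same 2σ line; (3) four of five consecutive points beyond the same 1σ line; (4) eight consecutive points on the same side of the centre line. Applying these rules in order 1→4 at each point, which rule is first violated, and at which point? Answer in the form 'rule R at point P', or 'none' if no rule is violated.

Zone of each point (C = within 1σ̂, B = 1σ̂–2σ̂, A = 2σ̂–3σ̂, * = beyond 3σ̂; sign = side of CL): 1:+B, 2:+C, 3:+B, 4:+C, 5:-C, 6:+B, 7:+B, 8:+B, 9:+B, 10:+C, 11:+C
Rule 3 (four of five consecutive points beyond the same 1σ limit) is satisfied at point 9.

rule 3 at point 9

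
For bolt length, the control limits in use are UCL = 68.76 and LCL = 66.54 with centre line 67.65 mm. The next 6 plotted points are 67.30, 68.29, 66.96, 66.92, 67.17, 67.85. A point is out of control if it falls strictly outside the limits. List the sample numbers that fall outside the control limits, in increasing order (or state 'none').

none

All 6 points lie within [66.54, 68.76].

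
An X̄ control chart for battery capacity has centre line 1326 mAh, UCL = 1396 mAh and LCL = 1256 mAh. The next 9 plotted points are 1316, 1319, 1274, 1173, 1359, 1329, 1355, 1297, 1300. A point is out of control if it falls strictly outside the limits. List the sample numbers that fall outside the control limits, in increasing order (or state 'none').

Compare each point to [1256, 1396]: sample 4 = 1173 < LCL.

4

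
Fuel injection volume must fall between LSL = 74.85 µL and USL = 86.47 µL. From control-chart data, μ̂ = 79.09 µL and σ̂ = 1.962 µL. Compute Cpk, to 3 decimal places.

0.720

Cpu = (USL − μ̂) / (3σ̂) = (86.47 − 79.09) / (3 × 1.962) = 1.2538; Cpl = (μ̂ − LSL) / (3σ̂) = (79.09 − 74.85) / (3 × 1.962) = 0.7204; Cpk = min(Cpu, Cpl) = 0.7204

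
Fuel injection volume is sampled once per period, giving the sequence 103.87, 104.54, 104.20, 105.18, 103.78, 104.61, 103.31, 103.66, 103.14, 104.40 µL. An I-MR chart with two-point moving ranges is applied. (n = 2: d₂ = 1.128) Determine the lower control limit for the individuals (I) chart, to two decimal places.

X̄ = (103.87 + 104.54 + 104.20 + 105.18 + 103.78 + 104.61 + 103.31 + 103.66 + 103.14 + 104.40) / 10 = 104.0690
Moving ranges: 0.67, 0.34, 0.98, 1.40, 0.83, 1.30, 0.35, 0.52, 1.26; M̄R̄ = 7.6500 / 9 = 0.8500
LCL = X̄ − 3·M̄R̄/d₂ = 104.0690 − 3 × 0.8500 / 1.128 = 101.8084

101.81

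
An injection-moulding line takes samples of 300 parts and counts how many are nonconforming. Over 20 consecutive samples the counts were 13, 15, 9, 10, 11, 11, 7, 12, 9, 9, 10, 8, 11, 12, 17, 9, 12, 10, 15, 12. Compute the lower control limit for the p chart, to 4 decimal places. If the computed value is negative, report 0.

p̄ = Σdᵢ / (k·n) = 222 / (20 × 300) = 0.03700
LCL = p̄ − 3·√(p̄(1−p̄)/n) = 0.03700 − 3 × 0.01090 = 0.00431

0.0043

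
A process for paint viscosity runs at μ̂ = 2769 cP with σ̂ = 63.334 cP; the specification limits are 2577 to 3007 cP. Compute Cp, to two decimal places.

Cp = (USL − LSL) / (6σ̂) = (3007 − 2577) / (6 × 63.334) = 430.0000 / 380.0040 = 1.1316

1.13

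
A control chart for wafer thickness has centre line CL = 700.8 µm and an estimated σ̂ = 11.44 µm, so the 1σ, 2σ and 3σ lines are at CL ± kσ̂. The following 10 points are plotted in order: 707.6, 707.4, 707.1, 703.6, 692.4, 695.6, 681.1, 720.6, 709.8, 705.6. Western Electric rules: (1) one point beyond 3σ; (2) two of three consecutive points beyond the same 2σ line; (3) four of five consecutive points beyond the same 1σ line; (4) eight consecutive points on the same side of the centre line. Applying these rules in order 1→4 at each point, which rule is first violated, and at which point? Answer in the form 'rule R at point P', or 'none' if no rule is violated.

Zone of each point (C = within 1σ̂, B = 1σ̂–2σ̂, A = 2σ̂–3σ̂, * = beyond 3σ̂; sign = side of CL): 1:+C, 2:+C, 3:+C, 4:+C, 5:-C, 6:-C, 7:-B, 8:+B, 9:+C, 10:+C
No rule fires across all 10 points.

none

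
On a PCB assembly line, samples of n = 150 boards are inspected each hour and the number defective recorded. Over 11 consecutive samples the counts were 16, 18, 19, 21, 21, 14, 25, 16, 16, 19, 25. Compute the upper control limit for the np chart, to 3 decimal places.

p̄ = Σdᵢ / (k·n) = 210 / (11 × 150) = 0.12727
UCL = np̄ + 3·√(np̄(1−p̄)) = 19.0909 + 3 × √(19.0909×0.87273) = 19.0909 + 3 × 4.0818 = 31.3363

31.336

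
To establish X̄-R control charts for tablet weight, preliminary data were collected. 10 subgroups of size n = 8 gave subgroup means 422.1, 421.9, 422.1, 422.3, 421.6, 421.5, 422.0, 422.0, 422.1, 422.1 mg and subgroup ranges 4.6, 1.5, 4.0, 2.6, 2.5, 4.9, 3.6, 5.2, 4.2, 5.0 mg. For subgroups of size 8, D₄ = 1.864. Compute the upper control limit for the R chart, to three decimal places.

R̄ = (4.6 + 1.5 + 4.0 + 2.6 + 2.5 + 4.9 + 3.6 + 5.2 + 4.2 + 5.0) / 10 = 38.1000 / 10 = 3.8100
UCL_R = D₄·R̄ = 1.864 × 3.8100 = 7.1018

7.102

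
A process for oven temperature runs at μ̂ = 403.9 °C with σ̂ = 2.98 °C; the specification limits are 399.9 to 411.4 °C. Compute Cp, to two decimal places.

Cp = (USL − LSL) / (6σ̂) = (411.4 − 399.9) / (6 × 2.98) = 11.5000 / 17.8800 = 0.6432

0.64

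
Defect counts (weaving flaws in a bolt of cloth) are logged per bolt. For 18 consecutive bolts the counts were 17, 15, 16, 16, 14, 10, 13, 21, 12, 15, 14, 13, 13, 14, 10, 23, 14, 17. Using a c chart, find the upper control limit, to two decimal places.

26.39

c̄ = (17 + 15 + 16 + 16 + 14 + 10 + 13 + 21 + 12 + 15 + 14 + 13 + 13 + 14 + 10 + 23 + 14 + 17) / 18 = 267 / 18 = 14.8333
UCL = c̄ + 3√c̄ = 14.8333 + 3 × √14.8333 = 14.8333 + 3 × 3.8514 = 26.3876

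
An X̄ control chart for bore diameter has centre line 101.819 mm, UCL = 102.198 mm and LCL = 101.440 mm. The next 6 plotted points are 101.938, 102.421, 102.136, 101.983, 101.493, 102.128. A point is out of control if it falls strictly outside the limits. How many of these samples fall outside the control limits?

Compare each point to [101.440, 102.198]: sample 2 = 102.421 > UCL.

1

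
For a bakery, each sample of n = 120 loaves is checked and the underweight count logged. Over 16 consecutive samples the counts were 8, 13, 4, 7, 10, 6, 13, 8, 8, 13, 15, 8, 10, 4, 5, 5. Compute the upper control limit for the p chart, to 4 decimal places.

p̄ = Σdᵢ / (k·n) = 137 / (16 × 120) = 0.07135
UCL = p̄ + 3·√(p̄(1−p̄)/n) = 0.07135 + 3 × √(0.07135×0.92865/120) = 0.07135 + 3 × 0.02350 = 0.14185

0.1419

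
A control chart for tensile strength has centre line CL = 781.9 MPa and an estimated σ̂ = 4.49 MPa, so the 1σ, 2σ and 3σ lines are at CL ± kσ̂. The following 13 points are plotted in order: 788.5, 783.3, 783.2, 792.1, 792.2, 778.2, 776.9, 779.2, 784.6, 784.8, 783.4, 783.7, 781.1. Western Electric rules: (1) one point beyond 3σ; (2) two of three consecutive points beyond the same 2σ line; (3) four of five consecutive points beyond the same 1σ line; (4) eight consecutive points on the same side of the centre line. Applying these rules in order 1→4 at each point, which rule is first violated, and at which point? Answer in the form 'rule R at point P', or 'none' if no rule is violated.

rule 2 at point 5

Zone of each point (C = within 1σ̂, B = 1σ̂–2σ̂, A = 2σ̂–3σ̂, * = beyond 3σ̂; sign = side of CL): 1:+B, 2:+C, 3:+C, 4:+A, 5:+A, 6:-C, 7:-B, 8:-C, 9:+C, 10:+C, 11:+C, 12:+C, 13:-C
Rule 2 (two of three consecutive points beyond the same 2σ limit) is satisfied at point 5.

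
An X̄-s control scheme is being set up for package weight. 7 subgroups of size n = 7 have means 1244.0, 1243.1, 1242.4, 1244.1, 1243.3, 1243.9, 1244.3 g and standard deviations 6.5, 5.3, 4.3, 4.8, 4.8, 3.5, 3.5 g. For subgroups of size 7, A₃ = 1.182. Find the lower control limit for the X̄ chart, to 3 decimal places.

1238.064

X̄̄ = (1244.0 + 1243.1 + 1242.4 + 1244.1 + 1243.3 + 1243.9 + 1244.3) / 7 = 1243.5857
s̄ = (6.5 + 5.3 + 4.3 + 4.8 + 4.8 + 3.5 + 3.5) / 7 = 4.6714
LCL = X̄̄ − A₃·s̄ = 1243.5857 − 1.182 × 4.6714 = 1238.0641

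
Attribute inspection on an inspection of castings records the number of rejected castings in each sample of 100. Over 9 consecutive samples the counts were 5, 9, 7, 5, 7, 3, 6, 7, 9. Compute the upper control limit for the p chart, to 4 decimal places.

p̄ = Σdᵢ / (k·n) = 58 / (9 × 100) = 0.06444
UCL = p̄ + 3·√(p̄(1−p̄)/n) = 0.06444 + 3 × √(0.06444×0.93556/100) = 0.06444 + 3 × 0.02455 = 0.13811

0.1381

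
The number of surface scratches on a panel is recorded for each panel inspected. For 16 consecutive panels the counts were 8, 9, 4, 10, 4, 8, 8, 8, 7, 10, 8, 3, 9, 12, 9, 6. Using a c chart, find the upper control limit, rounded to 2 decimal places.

16.01

c̄ = (8 + 9 + 4 + 10 + 4 + 8 + 8 + 8 + 7 + 10 + 8 + 3 + 9 + 12 + 9 + 6) / 16 = 123 / 16 = 7.6875
UCL = c̄ + 3√c̄ = 7.6875 + 3 × √7.6875 = 7.6875 + 3 × 2.7726 = 16.0054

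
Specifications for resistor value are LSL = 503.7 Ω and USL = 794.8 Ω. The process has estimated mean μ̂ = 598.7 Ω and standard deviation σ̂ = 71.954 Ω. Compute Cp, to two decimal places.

0.67

Cp = (USL − LSL) / (6σ̂) = (794.8 − 503.7) / (6 × 71.954) = 291.1000 / 431.7240 = 0.6743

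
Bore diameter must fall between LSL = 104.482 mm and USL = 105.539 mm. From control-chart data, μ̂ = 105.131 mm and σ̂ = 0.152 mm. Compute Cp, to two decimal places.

1.16

Cp = (USL − LSL) / (6σ̂) = (105.539 − 104.482) / (6 × 0.152) = 1.0570 / 0.9120 = 1.1590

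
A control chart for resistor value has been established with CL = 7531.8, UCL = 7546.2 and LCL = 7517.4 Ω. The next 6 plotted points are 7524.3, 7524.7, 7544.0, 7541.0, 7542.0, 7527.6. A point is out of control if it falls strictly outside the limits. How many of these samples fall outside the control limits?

All 6 points lie within [7517.4, 7546.2].

0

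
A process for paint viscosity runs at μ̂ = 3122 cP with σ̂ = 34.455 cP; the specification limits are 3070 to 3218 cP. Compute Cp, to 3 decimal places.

Cp = (USL − LSL) / (6σ̂) = (3218 − 3070) / (6 × 34.455) = 148.0000 / 206.7300 = 0.7159

0.716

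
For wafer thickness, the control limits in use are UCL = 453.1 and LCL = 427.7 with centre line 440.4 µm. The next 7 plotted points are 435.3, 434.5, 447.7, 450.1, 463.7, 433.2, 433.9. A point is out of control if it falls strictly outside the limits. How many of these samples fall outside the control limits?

Compare each point to [427.7, 453.1]: sample 5 = 463.7 > UCL.

1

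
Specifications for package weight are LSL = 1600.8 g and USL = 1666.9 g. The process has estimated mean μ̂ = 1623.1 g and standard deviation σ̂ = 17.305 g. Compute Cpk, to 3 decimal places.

Cpu = (USL − μ̂) / (3σ̂) = (1666.9 − 1623.1) / (3 × 17.305) = 0.8437; Cpl = (μ̂ − LSL) / (3σ̂) = (1623.1 − 1600.8) / (3 × 17.305) = 0.4295; Cpk = min(Cpu, Cpl) = 0.4295

0.430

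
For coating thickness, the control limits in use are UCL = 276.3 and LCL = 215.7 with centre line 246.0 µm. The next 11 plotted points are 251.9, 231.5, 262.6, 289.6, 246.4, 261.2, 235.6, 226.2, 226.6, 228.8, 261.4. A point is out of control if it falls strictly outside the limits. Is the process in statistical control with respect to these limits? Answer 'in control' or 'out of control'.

Compare each point to [215.7, 276.3]: sample 4 = 289.6 > UCL.

out of control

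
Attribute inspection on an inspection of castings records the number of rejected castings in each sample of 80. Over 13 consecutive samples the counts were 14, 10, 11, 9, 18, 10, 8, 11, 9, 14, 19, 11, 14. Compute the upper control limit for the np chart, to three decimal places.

21.785

p̄ = Σdᵢ / (k·n) = 158 / (13 × 80) = 0.15192
UCL = np̄ + 3·√(np̄(1−p̄)) = 12.1538 + 3 × √(12.1538×0.84808) = 12.1538 + 3 × 3.2105 = 21.7854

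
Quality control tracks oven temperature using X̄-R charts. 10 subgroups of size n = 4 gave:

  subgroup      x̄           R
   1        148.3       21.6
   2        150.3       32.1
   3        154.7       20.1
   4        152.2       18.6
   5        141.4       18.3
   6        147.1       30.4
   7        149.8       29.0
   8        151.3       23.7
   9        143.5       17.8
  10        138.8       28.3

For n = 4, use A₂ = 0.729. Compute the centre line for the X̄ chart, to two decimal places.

147.74

X̄̄ = (148.3 + 150.3 + 154.7 + 152.2 + 141.4 + 147.1 + 149.8 + 151.3 + 143.5 + 138.8) / 10 = 1477.4000 / 10 = 147.7400
CL = X̄̄ = 147.7400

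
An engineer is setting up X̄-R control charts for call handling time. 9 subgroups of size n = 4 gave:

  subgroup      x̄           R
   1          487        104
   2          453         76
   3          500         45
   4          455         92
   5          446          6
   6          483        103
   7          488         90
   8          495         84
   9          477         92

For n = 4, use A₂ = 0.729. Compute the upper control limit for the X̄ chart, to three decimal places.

X̄̄ = (487 + 453 + 500 + 455 + 446 + 483 + 488 + 495 + 477) / 9 = 4284.0000 / 9 = 476.0000
R̄ = (104 + 76 + 45 + 92 + 6 + 103 + 90 + 84 + 92) / 9 = 692.0000 / 9 = 76.8889
UCL = X̄̄ + A₂·R̄ = 476.0000 + 0.729 × 76.8889 = 532.0520

532.052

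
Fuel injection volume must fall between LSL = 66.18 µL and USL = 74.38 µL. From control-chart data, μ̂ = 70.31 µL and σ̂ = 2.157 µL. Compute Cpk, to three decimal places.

Cpu = (USL − μ̂) / (3σ̂) = (74.38 − 70.31) / (3 × 2.157) = 0.6290; Cpl = (μ̂ − LSL) / (3σ̂) = (70.31 − 66.18) / (3 × 2.157) = 0.6382; Cpk = min(Cpu, Cpl) = 0.6290

0.629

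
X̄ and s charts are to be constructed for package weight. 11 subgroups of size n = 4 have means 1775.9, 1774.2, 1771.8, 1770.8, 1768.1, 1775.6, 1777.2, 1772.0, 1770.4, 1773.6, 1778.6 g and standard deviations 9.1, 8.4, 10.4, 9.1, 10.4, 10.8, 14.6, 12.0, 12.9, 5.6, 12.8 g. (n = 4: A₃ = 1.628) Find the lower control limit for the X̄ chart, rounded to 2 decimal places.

1756.29

X̄̄ = (1775.9 + 1774.2 + 1771.8 + 1770.8 + 1768.1 + 1775.6 + 1777.2 + 1772.0 + 1770.4 + 1773.6 + 1778.6) / 11 = 1773.4727
s̄ = (9.1 + 8.4 + 10.4 + 9.1 + 10.4 + 10.8 + 14.6 + 12.0 + 12.9 + 5.6 + 12.8) / 11 = 10.5545
LCL = X̄̄ − A₃·s̄ = 1773.4727 − 1.628 × 10.5545 = 1756.2899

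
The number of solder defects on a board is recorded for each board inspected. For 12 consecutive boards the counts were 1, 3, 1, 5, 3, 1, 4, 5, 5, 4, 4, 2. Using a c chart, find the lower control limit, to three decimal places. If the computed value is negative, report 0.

c̄ = (1 + 3 + 1 + 5 + 3 + 1 + 4 + 5 + 5 + 4 + 4 + 2) / 12 = 38 / 12 = 3.1667
LCL = c̄ − 3√c̄ = 3.1667 − 3 × 1.7795 = -2.1719 → 0 (cannot be negative)

0.000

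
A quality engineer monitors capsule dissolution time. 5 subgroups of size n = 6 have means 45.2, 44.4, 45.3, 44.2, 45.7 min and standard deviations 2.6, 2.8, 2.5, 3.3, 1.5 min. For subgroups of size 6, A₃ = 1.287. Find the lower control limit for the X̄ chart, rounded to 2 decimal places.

X̄̄ = (45.2 + 44.4 + 45.3 + 44.2 + 45.7) / 5 = 44.9600
s̄ = (2.6 + 2.8 + 2.5 + 3.3 + 1.5) / 5 = 2.5400
LCL = X̄̄ − A₃·s̄ = 44.9600 − 1.287 × 2.5400 = 41.6910

41.69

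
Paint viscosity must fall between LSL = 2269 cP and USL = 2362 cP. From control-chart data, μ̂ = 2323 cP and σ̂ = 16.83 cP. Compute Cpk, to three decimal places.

Cpu = (USL − μ̂) / (3σ̂) = (2362 − 2323) / (3 × 16.83) = 0.7724; Cpl = (μ̂ − LSL) / (3σ̂) = (2323 − 2269) / (3 × 16.83) = 1.0695; Cpk = min(Cpu, Cpl) = 0.7724

0.772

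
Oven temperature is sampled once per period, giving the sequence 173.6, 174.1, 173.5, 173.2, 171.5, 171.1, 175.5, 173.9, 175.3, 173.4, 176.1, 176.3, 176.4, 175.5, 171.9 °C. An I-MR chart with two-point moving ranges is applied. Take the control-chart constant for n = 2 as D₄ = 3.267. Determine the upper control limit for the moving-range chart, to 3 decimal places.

Moving ranges: 0.5, 0.6, 0.3, 1.7, 0.4, 4.4, 1.6, 1.4, 1.9, 2.7, 0.2, 0.1, 0.9, 3.6; M̄R̄ = 20.3000 / 14 = 1.4500
UCL_MR = D₄·M̄R̄ = 3.267 × 1.4500 = 4.7371

4.737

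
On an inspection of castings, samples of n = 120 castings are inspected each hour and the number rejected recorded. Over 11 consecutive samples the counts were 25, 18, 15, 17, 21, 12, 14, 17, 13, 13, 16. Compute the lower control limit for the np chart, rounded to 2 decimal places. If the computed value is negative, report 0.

5.15

p̄ = Σdᵢ / (k·n) = 181 / (11 × 120) = 0.13712
LCL = np̄ − 3·√(np̄(1−p̄)) = 16.4545 − 3 × 3.7681 = 5.1504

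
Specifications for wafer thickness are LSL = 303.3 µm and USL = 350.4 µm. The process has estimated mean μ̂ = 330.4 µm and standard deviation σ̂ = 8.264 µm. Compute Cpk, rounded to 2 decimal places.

Cpu = (USL − μ̂) / (3σ̂) = (350.4 − 330.4) / (3 × 8.264) = 0.8067; Cpl = (μ̂ − LSL) / (3σ̂) = (330.4 − 303.3) / (3 × 8.264) = 1.0931; Cpk = min(Cpu, Cpl) = 0.8067

0.81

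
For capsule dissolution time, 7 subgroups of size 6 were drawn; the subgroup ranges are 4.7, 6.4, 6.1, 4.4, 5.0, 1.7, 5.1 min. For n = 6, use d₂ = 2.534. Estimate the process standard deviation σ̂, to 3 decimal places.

R̄ = (4.7 + 6.4 + 6.1 + 4.4 + 5.0 + 1.7 + 5.1) / 7 = 4.7714
σ̂ = R̄ / d₂ = 4.7714 / 2.534 = 1.8830

1.883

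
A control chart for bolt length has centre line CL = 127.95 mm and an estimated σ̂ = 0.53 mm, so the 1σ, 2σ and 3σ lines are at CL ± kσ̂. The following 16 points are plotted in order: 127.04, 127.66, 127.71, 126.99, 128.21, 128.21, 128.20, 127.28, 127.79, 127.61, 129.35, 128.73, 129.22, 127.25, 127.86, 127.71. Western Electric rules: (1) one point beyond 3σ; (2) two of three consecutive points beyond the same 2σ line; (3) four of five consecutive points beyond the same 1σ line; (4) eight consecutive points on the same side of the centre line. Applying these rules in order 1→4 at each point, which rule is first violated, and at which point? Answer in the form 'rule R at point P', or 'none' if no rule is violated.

Zone of each point (C = within 1σ̂, B = 1σ̂–2σ̂, A = 2σ̂–3σ̂, * = beyond 3σ̂; sign = side of CL): 1:-B, 2:-C, 3:-C, 4:-B, 5:+C, 6:+C, 7:+C, 8:-B, 9:-C, 10:-C, 11:+A, 12:+B, 13:+A, 14:-B, 15:-C, 16:-C
Rule 2 (two of three consecutive points beyond the same 2σ limit) is satisfied at point 13.

rule 2 at point 13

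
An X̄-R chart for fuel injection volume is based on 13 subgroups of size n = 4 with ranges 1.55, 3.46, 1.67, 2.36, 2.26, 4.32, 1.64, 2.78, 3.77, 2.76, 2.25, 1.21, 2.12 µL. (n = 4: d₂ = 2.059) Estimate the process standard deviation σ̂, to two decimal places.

R̄ = (1.55 + 3.46 + 1.67 + 2.36 + 2.26 + 4.32 + 1.64 + 2.78 + 3.77 + 2.76 + 2.25 + 1.21 + 2.12) / 13 = 2.4731
σ̂ = R̄ / d₂ = 2.4731 / 2.059 = 1.2011

1.20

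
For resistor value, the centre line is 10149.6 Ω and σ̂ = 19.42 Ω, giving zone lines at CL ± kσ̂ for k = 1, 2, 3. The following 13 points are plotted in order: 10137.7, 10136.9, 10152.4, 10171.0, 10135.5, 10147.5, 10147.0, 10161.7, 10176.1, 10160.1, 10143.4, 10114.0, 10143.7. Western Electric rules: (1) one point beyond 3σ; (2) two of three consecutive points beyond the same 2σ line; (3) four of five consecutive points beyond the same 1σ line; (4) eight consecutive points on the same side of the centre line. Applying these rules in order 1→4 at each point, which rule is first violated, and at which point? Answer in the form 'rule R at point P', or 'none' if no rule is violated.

Zone of each point (C = within 1σ̂, B = 1σ̂–2σ̂, A = 2σ̂–3σ̂, * = beyond 3σ̂; sign = side of CL): 1:-C, 2:-C, 3:+C, 4:+B, 5:-C, 6:-C, 7:-C, 8:+C, 9:+B, 10:+C, 11:-C, 12:-B, 13:-C
No rule fires across all 13 points.

none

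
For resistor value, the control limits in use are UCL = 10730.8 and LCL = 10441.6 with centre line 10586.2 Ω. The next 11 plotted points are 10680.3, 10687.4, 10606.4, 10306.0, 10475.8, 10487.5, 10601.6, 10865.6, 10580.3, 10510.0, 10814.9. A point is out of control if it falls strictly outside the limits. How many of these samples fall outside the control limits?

Compare each point to [10441.6, 10730.8]: sample 4 = 10306.0 < LCL; sample 8 = 10865.6 > UCL; sample 11 = 10814.9 > UCL.

3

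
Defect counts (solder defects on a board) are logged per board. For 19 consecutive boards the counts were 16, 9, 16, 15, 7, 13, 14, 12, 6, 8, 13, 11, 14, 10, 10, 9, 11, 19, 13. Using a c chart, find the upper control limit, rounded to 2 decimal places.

c̄ = (16 + 9 + 16 + 15 + 7 + 13 + 14 + 12 + 6 + 8 + 13 + 11 + 14 + 10 + 10 + 9 + 11 + 19 + 13) / 19 = 226 / 19 = 11.8947
UCL = c̄ + 3√c̄ = 11.8947 + 3 × √11.8947 = 11.8947 + 3 × 3.4489 = 22.2414

22.24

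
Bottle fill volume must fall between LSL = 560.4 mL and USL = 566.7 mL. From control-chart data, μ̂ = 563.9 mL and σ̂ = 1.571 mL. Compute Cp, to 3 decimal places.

0.668

Cp = (USL − LSL) / (6σ̂) = (566.7 − 560.4) / (6 × 1.571) = 6.3000 / 9.4260 = 0.6684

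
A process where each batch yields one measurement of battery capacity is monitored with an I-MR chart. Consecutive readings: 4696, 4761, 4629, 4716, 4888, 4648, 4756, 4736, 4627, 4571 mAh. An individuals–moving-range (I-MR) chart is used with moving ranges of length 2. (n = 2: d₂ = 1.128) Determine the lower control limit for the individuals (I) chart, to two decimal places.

4410.54

X̄ = (4696 + 4761 + 4629 + 4716 + 4888 + 4648 + 4756 + 4736 + 4627 + 4571) / 10 = 4702.8000
Moving ranges: 65, 132, 87, 172, 240, 108, 20, 109, 56; M̄R̄ = 989.0000 / 9 = 109.8889
LCL = X̄ − 3·M̄R̄/d₂ = 4702.8000 − 3 × 109.8889 / 1.128 = 4410.5423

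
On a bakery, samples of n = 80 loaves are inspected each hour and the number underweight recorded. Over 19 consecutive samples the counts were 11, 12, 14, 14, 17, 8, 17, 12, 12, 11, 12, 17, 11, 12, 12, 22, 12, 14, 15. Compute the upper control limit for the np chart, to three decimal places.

23.447

p̄ = Σdᵢ / (k·n) = 255 / (19 × 80) = 0.16776
UCL = np̄ + 3·√(np̄(1−p̄)) = 13.4211 + 3 × √(13.4211×0.83224) = 13.4211 + 3 × 3.3421 = 23.4473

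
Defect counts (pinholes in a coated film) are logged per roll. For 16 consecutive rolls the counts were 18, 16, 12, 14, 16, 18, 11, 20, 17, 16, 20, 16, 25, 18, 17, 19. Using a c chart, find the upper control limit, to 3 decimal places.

c̄ = (18 + 16 + 12 + 14 + 16 + 18 + 11 + 20 + 17 + 16 + 20 + 16 + 25 + 18 + 17 + 19) / 16 = 273 / 16 = 17.0625
UCL = c̄ + 3√c̄ = 17.0625 + 3 × √17.0625 = 17.0625 + 3 × 4.1307 = 29.4545

29.455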